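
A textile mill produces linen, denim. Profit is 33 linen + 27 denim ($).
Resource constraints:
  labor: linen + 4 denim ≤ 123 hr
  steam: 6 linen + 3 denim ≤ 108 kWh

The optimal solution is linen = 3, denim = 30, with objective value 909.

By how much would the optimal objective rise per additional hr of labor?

3

Both labor and steam are binding at x*.
From A_Bᵀ y = c: 1·y_labor + 6·y_steam = 33; 4·y_labor + 3·y_steam = 27.
→ y_labor = 3 and y_steam = 5.
Shadow price of labor = 3.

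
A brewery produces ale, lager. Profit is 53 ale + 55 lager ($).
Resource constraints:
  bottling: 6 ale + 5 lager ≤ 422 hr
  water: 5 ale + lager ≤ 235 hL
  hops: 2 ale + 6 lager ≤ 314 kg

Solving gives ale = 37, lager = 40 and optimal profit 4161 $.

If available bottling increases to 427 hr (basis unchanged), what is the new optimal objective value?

Binding: bottling and hops. Non-binding: water (10 unused).
By complementary slackness, y = 0 for the non-binding constraint.
From A_Bᵀ y = c: 6·y_bottling + 2·y_hops = 53; 5·y_bottling + 6·y_hops = 55.
→ y_bottling = 8 and y_hops = 2.5.
Δz = y_bottling·Δb = 8 × (5) = 40, so new z* = 4161 + 40 = 4201.

4201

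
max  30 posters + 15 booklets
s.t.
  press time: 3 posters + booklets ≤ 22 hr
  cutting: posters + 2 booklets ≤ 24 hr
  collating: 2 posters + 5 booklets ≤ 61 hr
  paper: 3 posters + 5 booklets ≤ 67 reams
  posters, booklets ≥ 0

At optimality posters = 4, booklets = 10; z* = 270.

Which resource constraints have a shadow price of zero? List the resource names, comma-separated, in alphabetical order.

collating, paper

press time: 22/22 (binding)
cutting: 24/24 (binding)
collating: 58/61 (slack 3)
paper: 62/67 (slack 5)
By complementary slackness, a constraint with positive slack has shadow price 0 → collating, paper.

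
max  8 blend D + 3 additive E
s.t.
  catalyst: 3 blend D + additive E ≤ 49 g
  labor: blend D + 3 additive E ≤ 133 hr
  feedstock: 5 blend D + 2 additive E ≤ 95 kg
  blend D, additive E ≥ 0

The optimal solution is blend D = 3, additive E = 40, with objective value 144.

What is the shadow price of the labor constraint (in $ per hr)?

Check each constraint at x*: catalyst 49/49 (tight); labor 123/133 (slack 10); feedstock 95/95 (tight).
Slack constraints have shadow price 0 (complementary slackness).
Dual feasibility on the basic columns requires 3·y_catalyst + 5·y_feedstock = 8, 1·y_catalyst + 2·y_feedstock = 3.
Solving: y_catalyst = 1, y_feedstock = 1.
Shadow price of labor = 0.

0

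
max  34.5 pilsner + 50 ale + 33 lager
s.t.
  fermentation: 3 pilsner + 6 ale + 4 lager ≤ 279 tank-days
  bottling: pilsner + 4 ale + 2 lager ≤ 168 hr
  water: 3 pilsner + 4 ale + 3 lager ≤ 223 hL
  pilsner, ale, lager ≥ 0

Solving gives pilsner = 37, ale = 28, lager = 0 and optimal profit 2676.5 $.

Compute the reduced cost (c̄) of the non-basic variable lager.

-3.5

Binding: fermentation and water. Non-binding: bottling (19 unused).
By complementary slackness, y = 0 for the non-binding constraint.
The binding rows give the dual system: 3·y_fermentation + 3·y_water = 34.5 and 6·y_fermentation + 4·y_water = 50.
Solving: y_fermentation = 2, y_water = 9.5.
Reduced cost of lager: c₃ − yᵀa₃ = 33 − (2·4 + 9.5·3) = 33 − 36.5 = -3.5.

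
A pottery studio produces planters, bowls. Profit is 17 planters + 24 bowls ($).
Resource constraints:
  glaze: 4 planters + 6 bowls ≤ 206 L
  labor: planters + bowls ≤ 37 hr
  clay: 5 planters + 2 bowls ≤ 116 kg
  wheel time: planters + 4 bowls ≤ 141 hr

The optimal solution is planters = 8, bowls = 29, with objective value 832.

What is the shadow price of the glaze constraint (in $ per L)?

3.5

Check each constraint at x*: glaze 206/206 (tight); labor 37/37 (tight); clay 98/116 (slack 18); wheel time 124/141 (slack 17).
Slack constraints have shadow price 0 (complementary slackness).
Dual feasibility on the basic columns requires 4·y_glaze + 1·y_labor = 17, 6·y_glaze + 1·y_labor = 24.
→ y_glaze = 3.5 and y_labor = 3.
Shadow price of glaze = 3.5.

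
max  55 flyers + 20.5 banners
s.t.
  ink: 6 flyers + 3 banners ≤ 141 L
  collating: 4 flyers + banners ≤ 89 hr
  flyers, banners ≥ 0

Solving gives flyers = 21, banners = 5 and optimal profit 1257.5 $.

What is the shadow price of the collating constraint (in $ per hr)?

7

Both ink and collating are binding at x*.
From A_Bᵀ y = c: 6·y_ink + 4·y_collating = 55; 3·y_ink + 1·y_collating = 20.5.
→ y_ink = 4.5 and y_collating = 7.
Shadow price of collating = 7.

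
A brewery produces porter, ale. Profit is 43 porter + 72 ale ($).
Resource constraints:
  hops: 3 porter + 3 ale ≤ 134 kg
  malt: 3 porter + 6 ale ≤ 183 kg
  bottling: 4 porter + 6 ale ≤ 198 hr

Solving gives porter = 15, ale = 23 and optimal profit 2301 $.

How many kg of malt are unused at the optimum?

0

malt used = 3·15 + 6·23 = 183; slack = 183 − 183 = 0.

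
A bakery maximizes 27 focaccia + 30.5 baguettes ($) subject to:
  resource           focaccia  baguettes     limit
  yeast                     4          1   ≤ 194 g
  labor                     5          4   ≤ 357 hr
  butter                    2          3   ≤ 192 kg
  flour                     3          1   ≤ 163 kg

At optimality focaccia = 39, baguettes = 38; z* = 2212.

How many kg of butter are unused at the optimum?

butter used = 2·39 + 3·38 = 192; slack = 192 − 192 = 0.

0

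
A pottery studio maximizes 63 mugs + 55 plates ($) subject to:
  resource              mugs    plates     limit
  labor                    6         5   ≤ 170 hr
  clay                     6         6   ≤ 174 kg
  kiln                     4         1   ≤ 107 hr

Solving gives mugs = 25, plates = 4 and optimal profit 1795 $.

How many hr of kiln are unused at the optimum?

kiln used = 4·25 + 1·4 = 104; slack = 107 − 104 = 3.

3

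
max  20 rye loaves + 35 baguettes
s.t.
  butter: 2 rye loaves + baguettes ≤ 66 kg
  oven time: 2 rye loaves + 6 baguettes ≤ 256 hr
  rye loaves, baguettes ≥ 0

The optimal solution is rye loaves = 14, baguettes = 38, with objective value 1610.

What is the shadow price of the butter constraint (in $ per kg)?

5

At the optimum: butter uses 66 of 66 (binding); oven time uses 256 of 256 (binding).
The binding rows give the dual system: 2·y_butter + 2·y_oven time = 20 and 1·y_butter + 6·y_oven time = 35.
This yields shadow prices y_butter = 5, y_oven time = 5.
Shadow price of butter = 5.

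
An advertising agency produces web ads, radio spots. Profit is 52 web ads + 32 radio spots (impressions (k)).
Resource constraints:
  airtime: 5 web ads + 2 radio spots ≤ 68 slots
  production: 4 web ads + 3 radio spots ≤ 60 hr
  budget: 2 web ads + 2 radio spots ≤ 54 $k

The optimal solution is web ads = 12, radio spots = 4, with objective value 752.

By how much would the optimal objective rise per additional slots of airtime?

4

Binding: airtime and production. Non-binding: budget (22 unused).
Since budget is not tight, its dual is 0.
The binding rows give the dual system: 5·y_airtime + 4·y_production = 52 and 2·y_airtime + 3·y_production = 32.
This yields shadow prices y_airtime = 4, y_production = 8.
Shadow price of airtime = 4.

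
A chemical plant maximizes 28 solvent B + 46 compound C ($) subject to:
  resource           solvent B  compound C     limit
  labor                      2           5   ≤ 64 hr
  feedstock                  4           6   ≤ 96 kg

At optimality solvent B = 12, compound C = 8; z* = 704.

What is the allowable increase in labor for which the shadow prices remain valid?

Binding constraints: labor, feedstock. The basis is B = [[2,5],[4,6]] with det -8.
Per unit increase in labor, x* moves by d = (-0.75, 0.5).
The basis stays optimal until solvent B reaches 0; allowable increase = 16 hr.

16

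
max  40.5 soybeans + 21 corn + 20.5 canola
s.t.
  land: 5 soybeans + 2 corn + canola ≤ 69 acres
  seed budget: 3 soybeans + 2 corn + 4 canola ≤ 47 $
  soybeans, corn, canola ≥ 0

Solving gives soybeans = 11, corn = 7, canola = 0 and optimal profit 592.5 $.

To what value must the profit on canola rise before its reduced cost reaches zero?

Check each constraint at x*: land 69/69 (tight); seed budget 47/47 (tight).
The binding rows give the dual system: 5·y_land + 3·y_seed budget = 40.5 and 2·y_land + 2·y_seed budget = 21.
This yields shadow prices y_land = 4.5, y_seed budget = 6.
canola enters the basis when its profit ≥ yᵀa₃ = 4.5·1 + 6·4 = 28.5.

28.5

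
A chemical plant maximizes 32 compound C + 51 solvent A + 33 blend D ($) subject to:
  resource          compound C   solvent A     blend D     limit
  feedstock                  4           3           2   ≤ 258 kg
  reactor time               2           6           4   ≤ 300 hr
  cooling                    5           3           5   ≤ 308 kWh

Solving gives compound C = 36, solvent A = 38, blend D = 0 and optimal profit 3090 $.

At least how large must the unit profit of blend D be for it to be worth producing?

At the optimum: feedstock uses 258 of 258 (binding); reactor time uses 300 of 300 (binding); cooling uses 294 of 308 (slack = 14).
By complementary slackness, y = 0 for the non-binding constraint.
From A_Bᵀ y = c: 4·y_feedstock + 2·y_reactor time = 32; 3·y_feedstock + 6·y_reactor time = 51.
Solving: y_feedstock = 5, y_reactor time = 6.
blend D enters the basis when its profit ≥ yᵀa₃ = 5·2 + 6·4 = 34.

34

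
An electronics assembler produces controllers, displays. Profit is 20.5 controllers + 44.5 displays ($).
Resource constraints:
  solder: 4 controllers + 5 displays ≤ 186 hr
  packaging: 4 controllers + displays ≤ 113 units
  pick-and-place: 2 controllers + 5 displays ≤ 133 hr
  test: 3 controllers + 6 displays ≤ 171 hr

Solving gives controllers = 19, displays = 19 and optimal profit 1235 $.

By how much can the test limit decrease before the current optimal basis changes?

Binding constraints: pick-and-place, test. The basis is B = [[2,5],[3,6]] with det -3.
Per unit decrease in test, x* moves by d = (-1.6667, 0.6667).
The basis stays optimal until controllers reaches 0; allowable decrease = 11.4 hr.

11.4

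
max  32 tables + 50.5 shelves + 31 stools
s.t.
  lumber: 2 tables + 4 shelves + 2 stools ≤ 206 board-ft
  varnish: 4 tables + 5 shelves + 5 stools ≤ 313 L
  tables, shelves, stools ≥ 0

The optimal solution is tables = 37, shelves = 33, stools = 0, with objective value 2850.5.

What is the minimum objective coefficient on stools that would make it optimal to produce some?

36.5

At the optimum: lumber uses 206 of 206 (binding); varnish uses 313 of 313 (binding).
Dual feasibility on the basic columns requires 2·y_lumber + 4·y_varnish = 32, 4·y_lumber + 5·y_varnish = 50.5.
Solving: y_lumber = 7, y_varnish = 4.5.
stools enters the basis when its profit ≥ yᵀa₃ = 7·2 + 4.5·5 = 36.5.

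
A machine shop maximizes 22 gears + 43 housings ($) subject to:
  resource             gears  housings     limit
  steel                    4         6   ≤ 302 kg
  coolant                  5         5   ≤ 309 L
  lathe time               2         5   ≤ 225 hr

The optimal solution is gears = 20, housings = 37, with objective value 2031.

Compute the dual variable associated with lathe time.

5

At the optimum: steel uses 302 of 302 (binding); coolant uses 285 of 309 (slack = 24); lathe time uses 225 of 225 (binding).
Since coolant is not tight, its dual is 0.
From A_Bᵀ y = c: 4·y_steel + 2·y_lathe time = 22; 6·y_steel + 5·y_lathe time = 43.
→ y_steel = 3 and y_lathe time = 5.
Shadow price of lathe time = 5.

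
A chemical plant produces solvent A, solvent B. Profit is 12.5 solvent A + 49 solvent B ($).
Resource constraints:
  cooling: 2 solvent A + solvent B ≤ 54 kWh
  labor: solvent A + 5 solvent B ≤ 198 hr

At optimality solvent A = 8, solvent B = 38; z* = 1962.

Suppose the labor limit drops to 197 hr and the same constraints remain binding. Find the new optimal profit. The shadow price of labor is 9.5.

Δb = -1, so new z* = 1962 + (9.5)·(-1) = 1962 − 9.5 = 1952.5.

1952.5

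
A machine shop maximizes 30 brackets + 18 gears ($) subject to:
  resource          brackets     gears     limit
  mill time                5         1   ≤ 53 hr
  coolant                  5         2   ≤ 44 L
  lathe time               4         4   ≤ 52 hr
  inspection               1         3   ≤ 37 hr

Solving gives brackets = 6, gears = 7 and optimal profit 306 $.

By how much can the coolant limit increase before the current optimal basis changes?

12

Binding constraints: coolant, lathe time. The basis is B = [[5,2],[4,4]] with det 12.
Per unit increase in coolant, x* moves by d = (0.3333, -0.3333).
The basis stays optimal until mill time becomes binding; allowable increase = 12 L.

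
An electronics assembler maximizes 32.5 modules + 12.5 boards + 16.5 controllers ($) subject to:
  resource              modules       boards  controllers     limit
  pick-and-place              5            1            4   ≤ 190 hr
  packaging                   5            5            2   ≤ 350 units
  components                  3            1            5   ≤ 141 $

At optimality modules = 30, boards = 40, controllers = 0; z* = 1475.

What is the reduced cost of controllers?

Binding: pick-and-place and packaging. Non-binding: components (11 unused).
By complementary slackness, y = 0 for the non-binding constraint.
The binding rows give the dual system: 5·y_pick-and-place + 5·y_packaging = 32.5 and 1·y_pick-and-place + 5·y_packaging = 12.5.
Solving: y_pick-and-place = 5, y_packaging = 1.5.
Reduced cost of controllers: c₃ − yᵀa₃ = 16.5 − (5·4 + 1.5·2) = 16.5 − 23 = -6.5.

-6.5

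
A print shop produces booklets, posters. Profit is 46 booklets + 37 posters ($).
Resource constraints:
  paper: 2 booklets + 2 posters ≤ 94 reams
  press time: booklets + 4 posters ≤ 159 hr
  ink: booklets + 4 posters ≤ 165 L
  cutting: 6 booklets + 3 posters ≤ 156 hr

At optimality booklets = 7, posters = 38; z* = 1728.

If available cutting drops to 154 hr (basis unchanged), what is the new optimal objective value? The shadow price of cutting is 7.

Δb = -2, so new z* = 1728 + (7)·(-2) = 1728 − 14 = 1714.

1714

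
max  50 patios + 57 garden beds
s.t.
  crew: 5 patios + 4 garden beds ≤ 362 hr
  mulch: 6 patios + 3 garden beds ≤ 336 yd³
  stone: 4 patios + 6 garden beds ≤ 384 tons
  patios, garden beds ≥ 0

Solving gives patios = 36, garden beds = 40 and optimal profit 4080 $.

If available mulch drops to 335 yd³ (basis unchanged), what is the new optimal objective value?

4077

Check each constraint at x*: crew 340/362 (slack 22); mulch 336/336 (tight); stone 384/384 (tight).
By complementary slackness, y = 0 for the non-binding constraint.
Dual feasibility on the basic columns requires 6·y_mulch + 4·y_stone = 50, 3·y_mulch + 6·y_stone = 57.
Solving: y_mulch = 3, y_stone = 8.
Δz = y_mulch·Δb = 3 × (-1) = -3, so new z* = 4080 − 3 = 4077.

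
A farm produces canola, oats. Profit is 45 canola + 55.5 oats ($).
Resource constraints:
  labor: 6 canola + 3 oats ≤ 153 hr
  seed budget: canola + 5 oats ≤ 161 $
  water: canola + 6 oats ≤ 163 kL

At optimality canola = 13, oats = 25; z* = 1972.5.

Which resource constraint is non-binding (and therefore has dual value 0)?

labor: 153/153 (binding)
seed budget: 138/161 (slack 23)
water: 163/163 (binding)
By complementary slackness, a constraint with positive slack has shadow price 0 → seed budget.

seed budget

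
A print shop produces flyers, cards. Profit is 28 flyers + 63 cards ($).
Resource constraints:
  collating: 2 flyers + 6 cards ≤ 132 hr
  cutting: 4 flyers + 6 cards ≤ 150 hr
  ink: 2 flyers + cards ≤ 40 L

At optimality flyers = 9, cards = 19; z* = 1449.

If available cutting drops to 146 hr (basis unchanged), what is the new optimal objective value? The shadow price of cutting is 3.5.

1435

Δb = -4, so new z* = 1449 + (3.5)·(-4) = 1449 − 14 = 1435.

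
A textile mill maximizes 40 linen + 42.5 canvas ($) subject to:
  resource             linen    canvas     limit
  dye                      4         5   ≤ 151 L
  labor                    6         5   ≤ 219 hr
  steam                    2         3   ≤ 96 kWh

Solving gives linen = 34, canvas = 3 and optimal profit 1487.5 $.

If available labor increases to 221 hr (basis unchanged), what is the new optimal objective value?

Binding: dye and labor. Non-binding: steam (19 unused).
Since steam is not tight, its dual is 0.
From A_Bᵀ y = c: 4·y_dye + 6·y_labor = 40; 5·y_dye + 5·y_labor = 42.5.
→ y_dye = 5.5 and y_labor = 3.
Δz = y_labor·Δb = 3 × (2) = 6, so new z* = 1487.5 + 6 = 1493.5.

1493.5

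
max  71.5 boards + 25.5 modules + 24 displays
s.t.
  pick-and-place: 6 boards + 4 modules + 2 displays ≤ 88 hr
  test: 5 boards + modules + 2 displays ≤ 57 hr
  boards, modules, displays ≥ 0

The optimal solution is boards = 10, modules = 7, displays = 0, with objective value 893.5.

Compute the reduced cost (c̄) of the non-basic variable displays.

-3

At the optimum: pick-and-place uses 88 of 88 (binding); test uses 57 of 57 (binding).
From A_Bᵀ y = c: 6·y_pick-and-place + 5·y_test = 71.5; 4·y_pick-and-place + 1·y_test = 25.5.
Solving: y_pick-and-place = 4, y_test = 9.5.
Reduced cost of displays: c₃ − yᵀa₃ = 24 − (4·2 + 9.5·2) = 24 − 27 = -3.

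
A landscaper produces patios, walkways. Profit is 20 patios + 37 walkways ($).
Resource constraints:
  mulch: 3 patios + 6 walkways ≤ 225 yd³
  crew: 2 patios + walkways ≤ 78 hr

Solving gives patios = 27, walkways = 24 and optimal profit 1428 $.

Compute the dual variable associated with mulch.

Check each constraint at x*: mulch 225/225 (tight); crew 78/78 (tight).
Dual feasibility on the basic columns requires 3·y_mulch + 2·y_crew = 20, 6·y_mulch + 1·y_crew = 37.
→ y_mulch = 6 and y_crew = 1.
Shadow price of mulch = 6.

6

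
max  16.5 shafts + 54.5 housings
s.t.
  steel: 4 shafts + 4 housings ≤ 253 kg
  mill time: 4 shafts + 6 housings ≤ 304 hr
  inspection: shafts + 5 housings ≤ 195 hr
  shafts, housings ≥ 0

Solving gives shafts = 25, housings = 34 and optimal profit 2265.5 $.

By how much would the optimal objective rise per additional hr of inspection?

Binding: mill time and inspection. Non-binding: steel (17 unused).
Slack constraints have shadow price 0 (complementary slackness).
From A_Bᵀ y = c: 4·y_mill time + 1·y_inspection = 16.5; 6·y_mill time + 5·y_inspection = 54.5.
This yields shadow prices y_mill time = 2, y_inspection = 8.5.
Shadow price of inspection = 8.5.

8.5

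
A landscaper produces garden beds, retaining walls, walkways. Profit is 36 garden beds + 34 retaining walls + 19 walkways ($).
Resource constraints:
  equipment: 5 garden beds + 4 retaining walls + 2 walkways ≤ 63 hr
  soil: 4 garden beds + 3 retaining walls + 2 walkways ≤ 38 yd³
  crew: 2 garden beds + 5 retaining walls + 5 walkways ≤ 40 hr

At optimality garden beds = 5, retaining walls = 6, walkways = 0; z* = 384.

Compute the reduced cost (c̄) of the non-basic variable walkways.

At the optimum: equipment uses 49 of 63 (slack = 14); soil uses 38 of 38 (binding); crew uses 40 of 40 (binding).
Since equipment is not tight, its dual is 0.
From A_Bᵀ y = c: 4·y_soil + 2·y_crew = 36; 3·y_soil + 5·y_crew = 34.
→ y_soil = 8 and y_crew = 2.
Reduced cost of walkways: c₃ − yᵀa₃ = 19 − (8·2 + 2·5) = 19 − 26 = -7.

-7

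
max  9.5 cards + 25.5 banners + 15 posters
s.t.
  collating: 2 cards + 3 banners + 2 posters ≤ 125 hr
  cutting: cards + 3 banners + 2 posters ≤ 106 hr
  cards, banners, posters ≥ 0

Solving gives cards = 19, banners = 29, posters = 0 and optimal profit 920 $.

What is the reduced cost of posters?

Check each constraint at x*: collating 125/125 (tight); cutting 106/106 (tight).
Dual feasibility on the basic columns requires 2·y_collating + 1·y_cutting = 9.5, 3·y_collating + 3·y_cutting = 25.5.
Solving: y_collating = 1, y_cutting = 7.5.
Reduced cost of posters: c₃ − yᵀa₃ = 15 − (1·2 + 7.5·2) = 15 − 17 = -2.

-2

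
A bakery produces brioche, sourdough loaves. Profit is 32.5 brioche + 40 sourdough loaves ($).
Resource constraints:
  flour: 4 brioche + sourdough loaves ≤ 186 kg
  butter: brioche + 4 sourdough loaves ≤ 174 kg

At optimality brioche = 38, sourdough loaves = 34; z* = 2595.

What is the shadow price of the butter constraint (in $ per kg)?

Check each constraint at x*: flour 186/186 (tight); butter 174/174 (tight).
The binding rows give the dual system: 4·y_flour + 1·y_butter = 32.5 and 1·y_flour + 4·y_butter = 40.
→ y_flour = 6 and y_butter = 8.5.
Shadow price of butter = 8.5.

8.5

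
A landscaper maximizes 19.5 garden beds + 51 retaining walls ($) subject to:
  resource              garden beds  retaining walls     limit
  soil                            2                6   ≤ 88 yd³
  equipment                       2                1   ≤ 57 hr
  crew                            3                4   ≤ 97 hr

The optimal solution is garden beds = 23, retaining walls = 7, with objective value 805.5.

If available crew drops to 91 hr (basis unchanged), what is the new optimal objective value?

At the optimum: soil uses 88 of 88 (binding); equipment uses 53 of 57 (slack = 4); crew uses 97 of 97 (binding).
Slack constraints have shadow price 0 (complementary slackness).
Dual feasibility on the basic columns requires 2·y_soil + 3·y_crew = 19.5, 6·y_soil + 4·y_crew = 51.
→ y_soil = 7.5 and y_crew = 1.5.
Δz = y_crew·Δb = 1.5 × (-6) = -9, so new z* = 805.5 − 9 = 796.5.

796.5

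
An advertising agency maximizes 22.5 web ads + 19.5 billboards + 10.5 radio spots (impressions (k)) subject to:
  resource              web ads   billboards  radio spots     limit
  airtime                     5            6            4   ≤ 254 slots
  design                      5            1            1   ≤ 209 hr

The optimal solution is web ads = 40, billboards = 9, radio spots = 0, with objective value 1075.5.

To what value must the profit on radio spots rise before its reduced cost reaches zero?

Check each constraint at x*: airtime 254/254 (tight); design 209/209 (tight).
From A_Bᵀ y = c: 5·y_airtime + 5·y_design = 22.5; 6·y_airtime + 1·y_design = 19.5.
This yields shadow prices y_airtime = 3, y_design = 1.5.
radio spots enters the basis when its profit ≥ yᵀa₃ = 3·4 + 1.5·1 = 13.5.

13.5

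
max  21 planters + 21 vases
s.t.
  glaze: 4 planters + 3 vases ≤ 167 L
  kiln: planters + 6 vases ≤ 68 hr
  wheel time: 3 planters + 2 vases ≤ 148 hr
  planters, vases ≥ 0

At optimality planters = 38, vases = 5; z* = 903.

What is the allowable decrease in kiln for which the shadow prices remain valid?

Binding constraints: glaze, kiln. The basis is B = [[4,3],[1,6]] with det 21.
Per unit decrease in kiln, x* moves by d = (0.1429, -0.1905).
The basis stays optimal until vases reaches 0; allowable decrease = 26.25 hr.

26.25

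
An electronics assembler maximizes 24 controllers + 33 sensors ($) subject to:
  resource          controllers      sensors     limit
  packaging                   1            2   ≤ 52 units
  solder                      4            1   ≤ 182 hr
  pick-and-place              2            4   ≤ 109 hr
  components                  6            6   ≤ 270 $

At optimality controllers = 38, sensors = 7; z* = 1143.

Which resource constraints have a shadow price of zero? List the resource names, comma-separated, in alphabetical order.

packaging: 52/52 (binding)
solder: 159/182 (slack 23)
pick-and-place: 104/109 (slack 5)
components: 270/270 (binding)
By complementary slackness, a constraint with positive slack has shadow price 0 → pick-and-place, solder.

pick-and-place, solder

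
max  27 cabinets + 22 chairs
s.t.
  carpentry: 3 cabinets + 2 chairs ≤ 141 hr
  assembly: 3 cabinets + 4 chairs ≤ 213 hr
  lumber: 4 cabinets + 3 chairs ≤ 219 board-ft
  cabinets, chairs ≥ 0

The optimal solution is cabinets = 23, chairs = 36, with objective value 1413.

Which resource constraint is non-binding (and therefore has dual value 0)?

carpentry: 141/141 (binding)
assembly: 213/213 (binding)
lumber: 200/219 (slack 19)
By complementary slackness, a constraint with positive slack has shadow price 0 → lumber.

lumber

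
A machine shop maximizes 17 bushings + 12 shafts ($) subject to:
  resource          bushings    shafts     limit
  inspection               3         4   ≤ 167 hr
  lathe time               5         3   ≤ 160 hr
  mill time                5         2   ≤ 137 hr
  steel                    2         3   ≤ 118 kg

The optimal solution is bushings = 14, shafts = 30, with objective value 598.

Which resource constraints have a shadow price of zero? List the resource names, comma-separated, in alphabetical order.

inspection, mill time

inspection: 162/167 (slack 5)
lathe time: 160/160 (binding)
mill time: 130/137 (slack 7)
steel: 118/118 (binding)
By complementary slackness, a constraint with positive slack has shadow price 0 → inspection, mill time.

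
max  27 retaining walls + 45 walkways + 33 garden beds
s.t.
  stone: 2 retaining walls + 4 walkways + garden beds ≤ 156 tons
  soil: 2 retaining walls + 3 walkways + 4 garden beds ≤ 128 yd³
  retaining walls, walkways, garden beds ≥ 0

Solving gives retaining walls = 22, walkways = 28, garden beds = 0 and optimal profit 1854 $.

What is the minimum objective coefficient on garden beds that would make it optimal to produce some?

40.5

At the optimum: stone uses 156 of 156 (binding); soil uses 128 of 128 (binding).
From A_Bᵀ y = c: 2·y_stone + 2·y_soil = 27; 4·y_stone + 3·y_soil = 45.
This yields shadow prices y_stone = 4.5, y_soil = 9.
garden beds enters the basis when its profit ≥ yᵀa₃ = 4.5·1 + 9·4 = 40.5.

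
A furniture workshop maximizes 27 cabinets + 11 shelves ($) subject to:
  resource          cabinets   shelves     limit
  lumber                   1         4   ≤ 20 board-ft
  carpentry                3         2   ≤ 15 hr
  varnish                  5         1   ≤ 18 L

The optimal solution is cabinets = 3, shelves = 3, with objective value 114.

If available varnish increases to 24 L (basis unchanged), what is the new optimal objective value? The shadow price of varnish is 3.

Δb = 6, so new z* = 114 + (3)·(6) = 114 + 18 = 132.

132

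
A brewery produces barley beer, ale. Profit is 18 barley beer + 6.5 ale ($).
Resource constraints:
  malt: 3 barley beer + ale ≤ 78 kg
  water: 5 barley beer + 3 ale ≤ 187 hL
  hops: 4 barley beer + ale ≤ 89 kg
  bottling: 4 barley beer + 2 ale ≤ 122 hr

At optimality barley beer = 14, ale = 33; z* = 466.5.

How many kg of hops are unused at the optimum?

hops used = 4·14 + 1·33 = 89; slack = 89 − 89 = 0.

0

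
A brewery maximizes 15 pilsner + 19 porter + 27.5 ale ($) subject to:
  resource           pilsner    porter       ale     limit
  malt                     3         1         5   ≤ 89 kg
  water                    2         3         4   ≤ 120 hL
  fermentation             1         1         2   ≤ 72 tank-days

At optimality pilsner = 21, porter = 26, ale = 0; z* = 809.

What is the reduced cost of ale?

-1.5

Binding: malt and water. Non-binding: fermentation (25 unused).
By complementary slackness, y = 0 for the non-binding constraint.
From A_Bᵀ y = c: 3·y_malt + 2·y_water = 15; 1·y_malt + 3·y_water = 19.
→ y_malt = 1 and y_water = 6.
Reduced cost of ale: c₃ − yᵀa₃ = 27.5 − (1·5 + 6·4) = 27.5 − 29 = -1.5.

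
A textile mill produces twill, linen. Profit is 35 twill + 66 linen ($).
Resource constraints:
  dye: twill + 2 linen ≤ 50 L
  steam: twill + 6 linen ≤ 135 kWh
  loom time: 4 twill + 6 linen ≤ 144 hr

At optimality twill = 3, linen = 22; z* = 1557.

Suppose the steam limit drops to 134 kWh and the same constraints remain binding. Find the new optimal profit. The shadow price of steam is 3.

Δb = -1, so new z* = 1557 + (3)·(-1) = 1557 − 3 = 1554.

1554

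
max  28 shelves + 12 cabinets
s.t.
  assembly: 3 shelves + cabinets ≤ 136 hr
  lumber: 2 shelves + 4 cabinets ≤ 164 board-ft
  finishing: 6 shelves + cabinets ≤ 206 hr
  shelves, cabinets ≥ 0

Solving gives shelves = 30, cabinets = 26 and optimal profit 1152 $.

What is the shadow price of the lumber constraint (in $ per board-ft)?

2

Binding: lumber and finishing. Non-binding: assembly (20 unused).
Slack constraints have shadow price 0 (complementary slackness).
The binding rows give the dual system: 2·y_lumber + 6·y_finishing = 28 and 4·y_lumber + 1·y_finishing = 12.
Solving: y_lumber = 2, y_finishing = 4.
Shadow price of lumber = 2.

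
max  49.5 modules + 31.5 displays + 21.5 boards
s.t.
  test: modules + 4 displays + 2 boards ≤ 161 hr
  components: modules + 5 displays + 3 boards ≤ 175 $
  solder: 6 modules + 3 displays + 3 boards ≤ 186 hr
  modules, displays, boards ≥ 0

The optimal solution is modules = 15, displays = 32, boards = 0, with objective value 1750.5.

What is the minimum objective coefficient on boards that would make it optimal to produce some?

Binding: components and solder. Non-binding: test (18 unused).
Slack constraints have shadow price 0 (complementary slackness).
From A_Bᵀ y = c: 1·y_components + 6·y_solder = 49.5; 5·y_components + 3·y_solder = 31.5.
Solving: y_components = 1.5, y_solder = 8.
boards enters the basis when its profit ≥ yᵀa₃ = 1.5·3 + 8·3 = 28.5.

28.5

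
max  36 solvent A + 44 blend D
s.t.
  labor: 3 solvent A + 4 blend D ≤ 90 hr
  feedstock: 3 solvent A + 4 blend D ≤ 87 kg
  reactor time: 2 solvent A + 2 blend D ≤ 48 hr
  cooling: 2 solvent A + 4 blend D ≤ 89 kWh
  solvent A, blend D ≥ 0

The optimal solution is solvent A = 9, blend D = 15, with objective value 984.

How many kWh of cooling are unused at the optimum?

cooling used = 2·9 + 4·15 = 78; slack = 89 − 78 = 11.

11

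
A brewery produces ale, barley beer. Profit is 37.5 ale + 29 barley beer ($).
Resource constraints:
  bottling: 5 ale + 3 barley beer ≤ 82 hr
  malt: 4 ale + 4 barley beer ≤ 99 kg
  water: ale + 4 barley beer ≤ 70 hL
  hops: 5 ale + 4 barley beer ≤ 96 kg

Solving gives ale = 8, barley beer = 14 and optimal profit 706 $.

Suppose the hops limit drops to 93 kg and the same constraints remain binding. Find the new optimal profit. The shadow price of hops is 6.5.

686.5

Δb = -3, so new z* = 706 + (6.5)·(-3) = 706 − 19.5 = 686.5.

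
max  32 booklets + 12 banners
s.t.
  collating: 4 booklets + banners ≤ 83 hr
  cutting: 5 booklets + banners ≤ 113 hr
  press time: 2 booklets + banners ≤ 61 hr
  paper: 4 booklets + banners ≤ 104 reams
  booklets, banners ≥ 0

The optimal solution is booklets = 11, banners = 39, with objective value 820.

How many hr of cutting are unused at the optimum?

cutting used = 5·11 + 1·39 = 94; slack = 113 − 94 = 19.

19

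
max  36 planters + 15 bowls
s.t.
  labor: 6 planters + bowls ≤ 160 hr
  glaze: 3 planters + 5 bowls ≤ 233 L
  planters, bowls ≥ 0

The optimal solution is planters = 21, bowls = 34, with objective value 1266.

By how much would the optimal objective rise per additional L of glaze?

Both labor and glaze are binding at x*.
The binding rows give the dual system: 6·y_labor + 3·y_glaze = 36 and 1·y_labor + 5·y_glaze = 15.
→ y_labor = 5 and y_glaze = 2.
Shadow price of glaze = 2.

2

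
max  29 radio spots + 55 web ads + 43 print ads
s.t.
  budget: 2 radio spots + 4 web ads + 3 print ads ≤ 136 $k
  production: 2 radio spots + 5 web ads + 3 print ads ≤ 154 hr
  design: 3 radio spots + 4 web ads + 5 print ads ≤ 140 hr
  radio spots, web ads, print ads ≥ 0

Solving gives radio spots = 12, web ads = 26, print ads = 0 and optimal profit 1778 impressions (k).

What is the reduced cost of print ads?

-3

Binding: production and design. Non-binding: budget (8 unused).
Since budget is not tight, its dual is 0.
Dual feasibility on the basic columns requires 2·y_production + 3·y_design = 29, 5·y_production + 4·y_design = 55.
Solving: y_production = 7, y_design = 5.
Reduced cost of print ads: c₃ − yᵀa₃ = 43 − (7·3 + 5·5) = 43 − 46 = -3.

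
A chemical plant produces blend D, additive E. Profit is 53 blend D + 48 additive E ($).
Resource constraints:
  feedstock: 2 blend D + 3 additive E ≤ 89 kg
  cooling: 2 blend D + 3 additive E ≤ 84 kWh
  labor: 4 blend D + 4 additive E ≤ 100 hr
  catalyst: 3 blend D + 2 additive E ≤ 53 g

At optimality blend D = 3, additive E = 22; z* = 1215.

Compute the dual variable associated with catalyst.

Check each constraint at x*: feedstock 72/89 (slack 17); cooling 72/84 (slack 12); labor 100/100 (tight); catalyst 53/53 (tight).
Slack constraints have shadow price 0 (complementary slackness).
The binding rows give the dual system: 4·y_labor + 3·y_catalyst = 53 and 4·y_labor + 2·y_catalyst = 48.
This yields shadow prices y_labor = 9.5, y_catalyst = 5.
Shadow price of catalyst = 5.

5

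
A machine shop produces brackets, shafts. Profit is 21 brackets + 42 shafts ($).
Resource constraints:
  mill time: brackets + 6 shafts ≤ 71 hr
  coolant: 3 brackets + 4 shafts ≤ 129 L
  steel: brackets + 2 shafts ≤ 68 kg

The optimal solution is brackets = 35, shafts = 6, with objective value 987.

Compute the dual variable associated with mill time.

Check each constraint at x*: mill time 71/71 (tight); coolant 129/129 (tight); steel 47/68 (slack 21).
Slack constraints have shadow price 0 (complementary slackness).
Dual feasibility on the basic columns requires 1·y_mill time + 3·y_coolant = 21, 6·y_mill time + 4·y_coolant = 42.
This yields shadow prices y_mill time = 3, y_coolant = 6.
Shadow price of mill time = 3.

3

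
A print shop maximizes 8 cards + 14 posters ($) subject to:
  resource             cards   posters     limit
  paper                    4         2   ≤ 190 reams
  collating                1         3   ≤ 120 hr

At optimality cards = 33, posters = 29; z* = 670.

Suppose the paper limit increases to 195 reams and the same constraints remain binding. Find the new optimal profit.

Both paper and collating are binding at x*.
The binding rows give the dual system: 4·y_paper + 1·y_collating = 8 and 2·y_paper + 3·y_collating = 14.
This yields shadow prices y_paper = 1, y_collating = 4.
Δz = y_paper·Δb = 1 × (5) = 5, so new z* = 670 + 5 = 675.

675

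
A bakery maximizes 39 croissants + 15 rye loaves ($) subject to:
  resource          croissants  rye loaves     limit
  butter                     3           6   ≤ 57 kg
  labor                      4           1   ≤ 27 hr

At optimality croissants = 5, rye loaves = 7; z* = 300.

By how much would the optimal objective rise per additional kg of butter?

1

Check each constraint at x*: butter 57/57 (tight); labor 27/27 (tight).
From A_Bᵀ y = c: 3·y_butter + 4·y_labor = 39; 6·y_butter + 1·y_labor = 15.
→ y_butter = 1 and y_labor = 9.
Shadow price of butter = 1.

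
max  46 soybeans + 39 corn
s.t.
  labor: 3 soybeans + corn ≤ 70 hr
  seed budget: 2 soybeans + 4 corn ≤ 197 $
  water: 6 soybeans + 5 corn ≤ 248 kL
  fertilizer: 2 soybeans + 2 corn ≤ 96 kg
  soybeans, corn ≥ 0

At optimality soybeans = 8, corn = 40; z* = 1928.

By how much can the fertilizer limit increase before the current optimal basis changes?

3

Binding constraints: water, fertilizer. The basis is B = [[6,5],[2,2]] with det 2.
Per unit increase in fertilizer, x* moves by d = (-2.5, 3).
The basis stays optimal until seed budget becomes binding; allowable increase = 3 kg.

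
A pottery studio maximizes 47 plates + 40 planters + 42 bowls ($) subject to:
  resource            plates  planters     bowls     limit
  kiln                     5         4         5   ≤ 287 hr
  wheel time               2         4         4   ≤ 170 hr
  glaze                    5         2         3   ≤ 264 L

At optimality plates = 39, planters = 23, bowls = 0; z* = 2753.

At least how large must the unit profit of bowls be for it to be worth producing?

49

At the optimum: kiln uses 287 of 287 (binding); wheel time uses 170 of 170 (binding); glaze uses 241 of 264 (slack = 23).
By complementary slackness, y = 0 for the non-binding constraint.
From A_Bᵀ y = c: 5·y_kiln + 2·y_wheel time = 47; 4·y_kiln + 4·y_wheel time = 40.
This yields shadow prices y_kiln = 9, y_wheel time = 1.
bowls enters the basis when its profit ≥ yᵀa₃ = 9·5 + 1·4 = 49.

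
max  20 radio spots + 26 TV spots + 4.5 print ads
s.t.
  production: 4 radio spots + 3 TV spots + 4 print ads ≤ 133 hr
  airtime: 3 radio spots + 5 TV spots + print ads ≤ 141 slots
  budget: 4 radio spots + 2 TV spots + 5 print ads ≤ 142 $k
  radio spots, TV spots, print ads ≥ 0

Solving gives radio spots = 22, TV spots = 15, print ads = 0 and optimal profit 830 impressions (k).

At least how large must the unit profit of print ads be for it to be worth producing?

12

At the optimum: production uses 133 of 133 (binding); airtime uses 141 of 141 (binding); budget uses 118 of 142 (slack = 24).
Since budget is not tight, its dual is 0.
The binding rows give the dual system: 4·y_production + 3·y_airtime = 20 and 3·y_production + 5·y_airtime = 26.
This yields shadow prices y_production = 2, y_airtime = 4.
print ads enters the basis when its profit ≥ yᵀa₃ = 2·4 + 4·1 = 12.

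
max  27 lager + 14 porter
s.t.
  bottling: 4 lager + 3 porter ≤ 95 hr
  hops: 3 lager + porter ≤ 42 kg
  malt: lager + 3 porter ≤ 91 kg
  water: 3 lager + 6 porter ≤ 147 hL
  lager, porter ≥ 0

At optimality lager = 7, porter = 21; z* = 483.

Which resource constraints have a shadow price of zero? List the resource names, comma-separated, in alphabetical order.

bottling: 91/95 (slack 4)
hops: 42/42 (binding)
malt: 70/91 (slack 21)
water: 147/147 (binding)
By complementary slackness, a constraint with positive slack has shadow price 0 → bottling, malt.

bottling, malt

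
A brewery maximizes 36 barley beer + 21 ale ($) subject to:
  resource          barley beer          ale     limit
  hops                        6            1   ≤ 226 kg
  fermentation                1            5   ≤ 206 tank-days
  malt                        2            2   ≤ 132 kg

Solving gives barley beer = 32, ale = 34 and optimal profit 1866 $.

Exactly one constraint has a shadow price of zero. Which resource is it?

fermentation

hops: 226/226 (binding)
fermentation: 202/206 (slack 4)
malt: 132/132 (binding)
By complementary slackness, a constraint with positive slack has shadow price 0 → fermentation.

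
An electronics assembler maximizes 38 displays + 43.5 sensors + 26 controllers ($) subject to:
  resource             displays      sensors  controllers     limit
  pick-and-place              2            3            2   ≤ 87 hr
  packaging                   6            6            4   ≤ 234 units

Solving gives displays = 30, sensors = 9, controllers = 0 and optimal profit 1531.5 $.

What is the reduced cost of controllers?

Both pick-and-place and packaging are binding at x*.
From A_Bᵀ y = c: 2·y_pick-and-place + 6·y_packaging = 38; 3·y_pick-and-place + 6·y_packaging = 43.5.
This yields shadow prices y_pick-and-place = 5.5, y_packaging = 4.5.
Reduced cost of controllers: c₃ − yᵀa₃ = 26 − (5.5·2 + 4.5·4) = 26 − 29 = -3.

-3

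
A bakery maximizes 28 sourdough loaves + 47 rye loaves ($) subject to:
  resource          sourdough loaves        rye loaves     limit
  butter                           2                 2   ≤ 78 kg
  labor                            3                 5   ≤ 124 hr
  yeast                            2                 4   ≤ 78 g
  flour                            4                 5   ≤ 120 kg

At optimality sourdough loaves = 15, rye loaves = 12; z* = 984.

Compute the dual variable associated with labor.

At the optimum: butter uses 54 of 78 (slack = 24); labor uses 105 of 124 (slack = 19); yeast uses 78 of 78 (binding); flour uses 120 of 120 (binding).
Slack constraints have shadow price 0 (complementary slackness).
From A_Bᵀ y = c: 2·y_yeast + 4·y_flour = 28; 4·y_yeast + 5·y_flour = 47.
Solving: y_yeast = 8, y_flour = 3.
Shadow price of labor = 0.

0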